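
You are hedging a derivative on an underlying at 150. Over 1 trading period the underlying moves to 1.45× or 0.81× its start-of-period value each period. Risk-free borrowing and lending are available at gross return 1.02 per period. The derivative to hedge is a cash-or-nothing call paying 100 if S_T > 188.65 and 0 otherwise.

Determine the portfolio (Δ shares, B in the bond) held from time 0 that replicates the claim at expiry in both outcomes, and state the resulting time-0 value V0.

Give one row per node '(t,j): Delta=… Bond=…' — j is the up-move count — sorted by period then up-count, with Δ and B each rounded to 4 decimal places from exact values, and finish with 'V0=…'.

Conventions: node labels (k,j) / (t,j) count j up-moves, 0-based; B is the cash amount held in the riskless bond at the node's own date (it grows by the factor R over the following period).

Arbitrage-free pricing uses the up-move probability p* = (R−d)/(u−d) = 0.3281, discounting each step at R = 1.02.
Payoffs at expiry: V(1,0)=0.0000, V(1,1)=100.0000
  t=0,j=0: stock 150.0000 → up 217.5000 (V=100.0000), down 121.5000 (V=0.0000). Price 32.1691; hedge Δ=1.0417, bond B=-124.0809.
Sanity check at the root: Δ(0,0)·S0 + B(0,0) reproduces V0 = 32.1691.

(0,0): Delta=1.0417 Bond=-124.0809
V0=32.1691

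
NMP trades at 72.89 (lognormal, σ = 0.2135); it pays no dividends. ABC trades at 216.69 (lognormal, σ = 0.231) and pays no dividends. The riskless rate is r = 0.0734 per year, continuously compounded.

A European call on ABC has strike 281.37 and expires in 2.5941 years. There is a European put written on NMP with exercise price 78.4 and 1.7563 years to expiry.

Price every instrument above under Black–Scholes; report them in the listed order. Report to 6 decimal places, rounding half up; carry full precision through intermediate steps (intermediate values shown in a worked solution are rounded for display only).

price(ABC call K=281.37) = 25.794058
price(NMP put K=78.4) = 6.145484

[ABC call K=281.37]
σ√T = 0.231·√2.5941 = 0.372053
d₁ = (ln(S/K) + (r+σ²/2)T) / (σ√T) = (ln(216.69/281.37) + (0.0734+0.231²/2)·2.5941) / 0.372053 = (-0.261203 + 0.259619) / 0.372053 = -0.004257
d₂ = d₁ − σ√T = -0.004257 − 0.372053 = -0.376311
e^{−rT} = 0.826623
N(d₁) = 0.498302,  N(d₂) = 0.353343
price = S·N(d₁) − K·e^{−rT}·N(d₂) = 107.976971 − 82.182913 = 25.794058
[NMP put K=78.4]
σ√T = 0.2135·√1.7563 = 0.282942
d₁ = (ln(S/K) + (r+σ²/2)T) / (σ√T) = (ln(72.89/78.4) + (0.0734+0.2135²/2)·1.7563) / 0.282942 = (-0.072872 + 0.168940) / 0.282942 = 0.339533
d₂ = d₁ − σ√T = 0.339533 − 0.282942 = 0.056591
e^{−rT} = 0.879051
N(−d₁) = 0.367104,  N(−d₂) = 0.477436
price = K·e^{−rT}·N(−d₂) − S·N(−d₁) = 32.903713 − 26.758229 = 6.145484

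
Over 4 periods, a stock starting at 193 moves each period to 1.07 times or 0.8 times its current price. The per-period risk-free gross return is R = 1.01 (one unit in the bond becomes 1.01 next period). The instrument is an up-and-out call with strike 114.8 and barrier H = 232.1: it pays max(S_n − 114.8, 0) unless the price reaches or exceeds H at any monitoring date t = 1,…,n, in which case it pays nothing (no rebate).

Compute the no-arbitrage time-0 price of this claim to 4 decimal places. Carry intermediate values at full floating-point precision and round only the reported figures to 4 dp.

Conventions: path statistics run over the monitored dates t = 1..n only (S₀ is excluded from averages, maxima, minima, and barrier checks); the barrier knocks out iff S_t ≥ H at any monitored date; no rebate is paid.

No-arbitrage gives p* = (R−d)/(u−d) = 0.7778: enumerate every path, weight its payoff by its p*-probability, and discount by R^4.
Enumerate all 2^4 = 16 price paths (U = up ×1.07, D = down ×0.8); each path with k up-moves has probability p*^k·(1−p*)^(4−k).
DDDD: M=154.4000, payoff=0.0000, prob=0.002439
UDDD: M=206.5100, payoff=0.0000, prob=0.008535
DUDD: M=165.2080, payoff=0.0000, prob=0.008535
UUDD: M=220.9657, payoff=26.6180, prob=0.029873
DDUD: M=154.4000, payoff=0.0000, prob=0.008535
UDUD: M=206.5100, payoff=26.6180, prob=0.029873
DUUD: M=176.7726, payoff=26.6180, prob=0.029873
UUUD: M=236.4333, payoff=0.0000, prob=0.104557
DDDU: M=154.4000, payoff=0.0000, prob=0.008535
UDDU: M=206.5100, payoff=26.6180, prob=0.029873
DUDU: M=165.2080, payoff=26.6180, prob=0.029873
UUDU: M=220.9657, payoff=74.3466, prob=0.104557
DDUU: M=154.4000, payoff=26.6180, prob=0.029873
UDUU: M=206.5100, payoff=74.3466, prob=0.104557
DUUU: M=189.1466, payoff=74.3466, prob=0.104557
UUUU: M=252.9836, payoff=0.0000, prob=0.365950
Price = Σ prob·payoff / R^4 = 28.091481 / 1.040604 = 26.9954

price = 26.9954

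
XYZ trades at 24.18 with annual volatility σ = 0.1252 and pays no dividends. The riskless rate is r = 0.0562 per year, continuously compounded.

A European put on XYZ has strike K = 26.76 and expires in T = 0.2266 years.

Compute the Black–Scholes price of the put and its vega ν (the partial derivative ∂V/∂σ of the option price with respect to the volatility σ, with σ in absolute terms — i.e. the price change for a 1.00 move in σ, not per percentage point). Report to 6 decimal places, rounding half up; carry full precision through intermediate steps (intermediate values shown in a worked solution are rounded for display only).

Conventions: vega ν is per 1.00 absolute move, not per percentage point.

σ√T = 0.1252·√0.2266 = 0.059598
d₁ = (ln(S/K) + (r+σ²/2)T) / (σ√T) = (ln(24.18/26.76) + (0.0562+0.1252²/2)·0.2266) / 0.059598 = (-0.101382 + 0.014511) / 0.059598 = -1.457616
d₂ = d₁ − σ√T = -1.457616 − 0.059598 = -1.517214
e^{−rT} = 0.987346
N(−d₁) = 0.927527,  N(−d₂) = 0.935394
Put price V = K·e^{−rT}·N(−d₂) − S·N(−d₁) = 24.714386 − 22.427596 = 2.286790
φ(d₁) = (1/√(2π))·e^{−d₁²/2} = 0.137895
ν = S·φ(d₁)·√T = 1.587216

price = 2.286790
ν = 1.587216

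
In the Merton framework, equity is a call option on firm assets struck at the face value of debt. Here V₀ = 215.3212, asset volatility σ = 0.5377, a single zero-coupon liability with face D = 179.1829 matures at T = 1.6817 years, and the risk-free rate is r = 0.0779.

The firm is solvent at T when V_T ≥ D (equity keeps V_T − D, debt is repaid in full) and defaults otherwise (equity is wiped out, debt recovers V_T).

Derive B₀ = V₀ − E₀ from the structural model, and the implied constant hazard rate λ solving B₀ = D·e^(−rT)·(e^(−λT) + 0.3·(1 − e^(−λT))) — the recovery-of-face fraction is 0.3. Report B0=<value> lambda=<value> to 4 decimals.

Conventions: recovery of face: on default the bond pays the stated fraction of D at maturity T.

B0=130.6370 lambda=0.1642

Work the structural quantities from V₀ = 215.3212 against face 179.1829:
d₁ = [ln(V₀/D) + (r + σ²/2)T] / (σ√T)
   = [ln(215.3212/179.1829) + (0.0779 + 0.5·0.5377²)·1.6817] / (0.5377·√1.6817)
   = [0.183724 + 0.374112] / 0.697291 = 0.800004
d₂ = d₁ − σ√T = 0.800004 − 0.697291 = 0.102713
N(d₁) = 0.788146,  N(d₂) = 0.540904,  e^(−rT) = 0.877214
E₀ = V₀·N(d₁) − D·e^(−rT)·N(d₂)
   = 215.3212·0.788146 − 179.1829·0.877214·0.540904 = 84.684191
B₀ = V₀ − E₀ = 215.3212 − 84.684191 = 130.637009
e^(−λT) = (B₀·e^(rT)/D − 0.3)/(1 − 0.3) = (130.6370·1.139973/179.1829 − 0.3)/0.7 = 0.75874396
λ = −ln(0.75874396)/1.6817 = 0.164174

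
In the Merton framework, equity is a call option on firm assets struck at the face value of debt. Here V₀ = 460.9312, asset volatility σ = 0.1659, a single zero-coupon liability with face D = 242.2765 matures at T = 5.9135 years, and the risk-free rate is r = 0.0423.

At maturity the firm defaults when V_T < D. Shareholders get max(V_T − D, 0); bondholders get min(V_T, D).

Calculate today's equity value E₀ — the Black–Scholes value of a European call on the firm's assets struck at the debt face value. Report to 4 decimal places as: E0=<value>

E0=272.8218

Equity is a call on the firm's assets struck at D = 242.2765:
d₁ = [ln(V₀/D) + (r + σ²/2)T] / (σ√T)
   = [ln(460.9312/242.2765) + (0.0423 + 0.5·0.1659²)·5.9135] / (0.1659·√5.9135)
   = [0.643169 + 0.331519] / 0.403430 = 2.416001
d₂ = d₁ − σ√T = 2.416001 − 0.403430 = 2.012570
N(d₁) = 0.992154,  N(d₂) = 0.977920,  e^(−rT) = 0.778691
E₀ = V₀·N(d₁) − D·e^(−rT)·N(d₂)
   = 460.9312·0.992154 − 242.2765·0.778691·0.977920 = 272.821778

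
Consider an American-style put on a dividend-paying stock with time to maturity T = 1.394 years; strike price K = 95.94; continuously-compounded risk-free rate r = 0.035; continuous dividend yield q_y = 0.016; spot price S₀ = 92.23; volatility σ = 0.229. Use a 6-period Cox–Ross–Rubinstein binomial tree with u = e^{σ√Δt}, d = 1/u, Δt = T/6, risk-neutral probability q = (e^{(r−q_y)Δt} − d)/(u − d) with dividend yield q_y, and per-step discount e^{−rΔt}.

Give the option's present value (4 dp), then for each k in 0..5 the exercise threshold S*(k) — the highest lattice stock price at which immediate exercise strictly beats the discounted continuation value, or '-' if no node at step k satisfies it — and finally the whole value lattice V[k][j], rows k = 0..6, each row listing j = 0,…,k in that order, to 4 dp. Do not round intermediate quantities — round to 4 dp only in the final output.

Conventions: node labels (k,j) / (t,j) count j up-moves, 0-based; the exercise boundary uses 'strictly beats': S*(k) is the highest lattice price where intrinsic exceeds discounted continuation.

Δt=0.23233  u=1.11670  d=0.89549  q=0.49243  discount=0.99190
step 6 (expiry): payoffs max(K−S,0) = 48.3794 36.6308 21.9800 3.7100 0.0000 0.0000 0.0000
step 5: (k=5,j=0): S=53.1110, K−S=42.8290, hold=42.2491 ⇒ V=42.8290 exercise | (k=5,j=1): S=66.2307, K−S=29.7093, hold=29.1780 ⇒ V=29.7093 exercise | (k=5,j=2): S=82.5914, K−S=13.3486, hold=12.8781 ⇒ V=13.3486 exercise | (k=5,j=3): S=102.9935, K−S=0.0000, hold=1.8678 ⇒ V=1.8678 continue | (k=5,j=4): S=128.4354, K−S=0.0000, hold=0.0000 ⇒ V=0.0000 continue | (k=5,j=5): S=160.1621, K−S=0.0000, hold=0.0000 ⇒ V=0.0000 continue  boundary S*=82.5914
step 4: (k=4,j=0): S=59.3092, K−S=36.6308, hold=36.0739 ⇒ V=36.6308 exercise | (k=4,j=1): S=73.9600, K−S=21.9800, hold=21.4774 ⇒ V=21.9800 exercise | (k=4,j=2): S=92.2300, K−S=3.7100, hold=7.6328 ⇒ V=7.6328 continue | (k=4,j=3): S=115.0131, K−S=0.0000, hold=0.9404 ⇒ V=0.9404 continue | (k=4,j=4): S=143.4242, K−S=0.0000, hold=0.0000 ⇒ V=0.0000 continue  boundary S*=73.9600
step 3: (k=3,j=0): S=66.2307, K−S=29.7093, hold=29.1780 ⇒ V=29.7093 exercise | (k=3,j=1): S=82.5914, K−S=13.3486, hold=14.7942 ⇒ V=14.7942 continue | (k=3,j=2): S=102.9935, K−S=0.0000, hold=4.3021 ⇒ V=4.3021 continue | (k=3,j=3): S=128.4354, K−S=0.0000, hold=0.4734 ⇒ V=0.4734 continue  boundary S*=66.2307
step 2: (k=2,j=0): S=73.9600, K−S=21.9800, hold=22.1834 ⇒ V=22.1834 continue | (k=2,j=1): S=92.2300, K−S=3.7100, hold=9.5496 ⇒ V=9.5496 continue | (k=2,j=2): S=115.0131, K−S=0.0000, hold=2.3972 ⇒ V=2.3972 continue  boundary S*=-
step 1: (k=1,j=0): S=82.5914, K−S=13.3486, hold=15.8328 ⇒ V=15.8328 continue | (k=1,j=1): S=102.9935, K−S=0.0000, hold=5.9787 ⇒ V=5.9787 continue  boundary S*=-
step 0: (k=0,j=0): S=92.2300, K−S=3.7100, hold=10.8914 ⇒ V=10.8914 continue  boundary S*=-

price = 10.8914
boundary = - - - 66.2307 73.9600 82.5914
tree:
10.8914
15.8328 5.9787
22.1834 9.5496 2.3972
29.7093 14.7942 4.3021 0.4734
36.6308 21.9800 7.6328 0.9404 0.0000
42.8290 29.7093 13.3486 1.8678 0.0000 0.0000
48.3794 36.6308 21.9800 3.7100 0.0000 0.0000 0.0000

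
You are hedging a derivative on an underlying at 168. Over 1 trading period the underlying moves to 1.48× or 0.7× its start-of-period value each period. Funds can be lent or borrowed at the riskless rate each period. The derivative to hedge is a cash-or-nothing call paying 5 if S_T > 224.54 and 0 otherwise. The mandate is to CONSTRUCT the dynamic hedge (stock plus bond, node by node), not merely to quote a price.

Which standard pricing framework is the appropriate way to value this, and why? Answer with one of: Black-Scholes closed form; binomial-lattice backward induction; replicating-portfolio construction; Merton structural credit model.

framework: replicating-portfolio construction

Key observation: what is demanded is not a single number but the (Δ, B) position at each node of the 1.48/0.7 tree starting at 168; constructing those positions is the replicating-portfolio method.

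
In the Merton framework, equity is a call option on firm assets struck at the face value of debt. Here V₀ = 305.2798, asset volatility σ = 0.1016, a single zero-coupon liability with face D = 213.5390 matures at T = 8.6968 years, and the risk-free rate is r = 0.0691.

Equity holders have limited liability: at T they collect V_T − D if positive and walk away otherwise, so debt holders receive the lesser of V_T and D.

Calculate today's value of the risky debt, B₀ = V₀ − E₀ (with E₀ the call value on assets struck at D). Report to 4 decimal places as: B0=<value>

B0=117.0711

Apply the equity-as-call identities (strike 213.5390, horizon 8.6968 years):
d₁ = [ln(V₀/D) + (r + σ²/2)T] / (σ√T)
   = [ln(305.2798/213.5390) + (0.0691 + 0.5·0.1016²)·8.6968] / (0.1016·√8.6968)
   = [0.357409 + 0.645835] / 0.299622 = 3.348370
d₂ = d₁ − σ√T = 3.348370 − 0.299622 = 3.048748
N(d₁) = 0.999594,  N(d₂) = 0.998851,  e^(−rT) = 0.548291
E₀ = V₀·N(d₁) − D·e^(−rT)·N(d₂)
   = 305.2798·0.999594 − 213.5390·0.548291·0.998851 = 188.208707
B₀ = V₀ − E₀ = 305.2798 − 188.208707 = 117.071093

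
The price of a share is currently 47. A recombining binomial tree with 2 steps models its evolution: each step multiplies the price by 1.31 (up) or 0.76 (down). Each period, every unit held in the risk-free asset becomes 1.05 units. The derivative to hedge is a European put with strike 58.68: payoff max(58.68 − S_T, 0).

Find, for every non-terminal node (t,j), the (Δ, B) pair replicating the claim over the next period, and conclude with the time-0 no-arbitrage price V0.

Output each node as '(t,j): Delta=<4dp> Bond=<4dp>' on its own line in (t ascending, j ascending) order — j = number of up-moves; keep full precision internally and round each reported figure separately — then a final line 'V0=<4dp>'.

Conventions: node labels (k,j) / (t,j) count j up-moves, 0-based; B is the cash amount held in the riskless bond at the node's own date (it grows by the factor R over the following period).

Risk-neutral probability p* = (R−d)/(u−d) = (1.05−0.76)/(1.31−0.76) = 0.5273.
At maturity the claim pays: V(2,0)=31.5328, V(2,1)=11.8868, V(2,2)=0.0000
  t=1,j=0: stock 35.7200 → up 46.7932 (V=11.8868), down 27.1472 (V=31.5328). Price 20.1657; hedge Δ=-1.0000, bond B=55.8857.
  t=1,j=1: stock 61.5700 → up 80.6567 (V=0.0000), down 46.7932 (V=11.8868). Price 5.3516; hedge Δ=-0.3510, bond B=26.9640.
  t=0,j=0: stock 47.0000 → up 61.5700 (V=5.3516), down 35.7200 (V=20.1657). Price 11.7663; hedge Δ=-0.5731, bond B=38.7010.
Sanity check at the root: Δ(0,0)·S0 + B(0,0) reproduces V0 = 11.7663.

(0,0): Delta=-0.5731 Bond=38.7010
(1,0): Delta=-1.0000 Bond=55.8857
(1,1): Delta=-0.3510 Bond=26.9640
V0=11.7663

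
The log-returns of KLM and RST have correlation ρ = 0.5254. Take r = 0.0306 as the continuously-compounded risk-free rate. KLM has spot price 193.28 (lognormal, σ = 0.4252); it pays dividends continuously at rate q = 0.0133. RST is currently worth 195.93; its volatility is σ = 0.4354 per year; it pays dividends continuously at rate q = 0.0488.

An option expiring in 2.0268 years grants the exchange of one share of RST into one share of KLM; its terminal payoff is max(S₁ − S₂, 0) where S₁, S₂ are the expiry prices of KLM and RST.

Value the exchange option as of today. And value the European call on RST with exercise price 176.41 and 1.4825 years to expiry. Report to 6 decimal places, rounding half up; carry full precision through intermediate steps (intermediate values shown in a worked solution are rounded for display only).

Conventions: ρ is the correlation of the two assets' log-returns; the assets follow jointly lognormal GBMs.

σ_eff = √(σ₁² + σ₂² − 2ρσ₁σ₂) = √(0.4252² + 0.4354² − 2·0.5254·0.4252·0.4354) = 0.419323
d₁ = (ln(S₁/S₂) + (q₂ − q₁ + σ_eff²/2)T) / (σ_eff√T) = (ln(193.28/195.93) + (0.0488 − 0.0133 + 0.087916)·2.0268) / 0.596972 = 0.396202
d₂ = d₁ − σ_eff√T = 0.396202 − 0.596972 = -0.200769
N(d₁) = 0.654022,  N(d₂) = 0.420439
V = S₁·e^{−q₁T}·N(d₁) − S₂·e^{−q₂T}·N(d₂) = 123.047350 − 74.618966 = 48.428384
[vanilla: RST call K=176.41]
σ√T = 0.4354·√1.4825 = 0.530134
d₁ = (ln(S/K) + (r−q+σ²/2)T) / (σ√T) = (ln(195.93/176.41) + (0.0306−0.0488+0.4354²/2)·1.4825) / 0.530134 = (0.104947 + 0.113540) / 0.530134 = 0.412134
d₂ = d₁ − σ√T = 0.412134 − 0.530134 = -0.118000
e^{−rT} = 0.955649
e^{−qT} = 0.930209
N(d₁) = 0.659879,  N(d₂) = 0.453034
price = S·e^{−qT}·N(d₁) − K·e^{−rT}·N(d₂) = 120.266868 − 76.375166 = 43.891702

exchange price = 48.428384
price(RST call K=176.41) = 43.891702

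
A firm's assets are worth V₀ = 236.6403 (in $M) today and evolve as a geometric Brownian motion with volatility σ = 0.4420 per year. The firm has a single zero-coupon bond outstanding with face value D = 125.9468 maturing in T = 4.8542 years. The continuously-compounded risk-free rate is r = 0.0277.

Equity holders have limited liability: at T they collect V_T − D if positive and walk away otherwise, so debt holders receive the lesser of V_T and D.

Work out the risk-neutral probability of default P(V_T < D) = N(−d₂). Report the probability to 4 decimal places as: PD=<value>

Equity is a call on the firm's assets struck at D = 125.9468:
d₁ = [ln(V₀/D) + (r + σ²/2)T] / (σ√T)
   = [ln(236.6403/125.9468) + (0.0277 + 0.5·0.4420²)·4.8542] / (0.4420·√4.8542)
   = [0.630682 + 0.608629] / 0.973825 = 1.272621
d₂ = d₁ − σ√T = 1.272621 − 0.973825 = 0.298796
risk-neutral PD = N(−d₂) = N(-0.298796) = 0.382548

PD=0.3825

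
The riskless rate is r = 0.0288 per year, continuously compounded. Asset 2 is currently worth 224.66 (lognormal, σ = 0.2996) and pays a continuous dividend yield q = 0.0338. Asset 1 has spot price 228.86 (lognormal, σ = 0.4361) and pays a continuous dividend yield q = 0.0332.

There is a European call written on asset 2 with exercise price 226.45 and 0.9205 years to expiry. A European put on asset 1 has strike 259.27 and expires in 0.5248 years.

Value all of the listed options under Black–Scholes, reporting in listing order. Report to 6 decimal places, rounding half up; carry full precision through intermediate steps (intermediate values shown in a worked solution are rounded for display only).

[asset 2 call K=226.45]
σ√T = 0.2996·√0.9205 = 0.287444
d₁ = (ln(S/K) + (r−q+σ²/2)T) / (σ√T) = (ln(224.66/226.45) + (0.0288−0.0338+0.2996²/2)·0.9205) / 0.287444 = (-0.007936 + 0.036710) / 0.287444 = 0.100101
d₂ = d₁ − σ√T = 0.100101 − 0.287444 = -0.187343
e^{−rT} = 0.973838
e^{−qT} = 0.969366
N(d₁) = 0.539868,  N(d₂) = 0.425696
price = S·e^{−qT}·N(d₁) − K·e^{−rT}·N(d₂) = 117.571286 − 93.876845 = 23.694441
[asset 1 put K=259.27]
σ√T = 0.4361·√0.5248 = 0.315924
d₁ = (ln(S/K) + (r−q+σ²/2)T) / (σ√T) = (ln(228.86/259.27) + (0.0288−0.0332+0.4361²/2)·0.5248) / 0.315924 = (-0.124760 + 0.047595) / 0.315924 = -0.244250
d₂ = d₁ − σ√T = -0.244250 − 0.315924 = -0.560174
e^{−rT} = 0.984999
e^{−qT} = 0.982728
N(−d₁) = 0.596481,  N(−d₂) = 0.712320
price = K·e^{−rT}·N(−d₂) − S·e^{−qT}·N(−d₁) = 181.912795 − 134.152876 = 47.759918

price(asset 2 call K=226.45) = 23.694441
price(asset 1 put K=259.27) = 47.759918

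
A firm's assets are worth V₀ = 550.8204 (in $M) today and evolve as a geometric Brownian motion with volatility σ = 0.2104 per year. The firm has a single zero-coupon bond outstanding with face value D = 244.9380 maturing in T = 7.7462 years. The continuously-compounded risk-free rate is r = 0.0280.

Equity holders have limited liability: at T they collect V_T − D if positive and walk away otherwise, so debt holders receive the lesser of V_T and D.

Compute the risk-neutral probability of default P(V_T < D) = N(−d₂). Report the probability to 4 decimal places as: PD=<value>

Work the structural quantities from V₀ = 550.8204 against face 244.9380:
d₁ = [ln(V₀/D) + (r + σ²/2)T] / (σ√T)
   = [ln(550.8204/244.9380) + (0.0280 + 0.5·0.2104²)·7.7462] / (0.2104·√7.7462)
   = [0.810404 + 0.388349] / 0.585585 = 2.047101
d₂ = d₁ − σ√T = 2.047101 − 0.585585 = 1.461516
risk-neutral PD = N(−d₂) = N(-1.461516) = 0.071937

PD=0.0719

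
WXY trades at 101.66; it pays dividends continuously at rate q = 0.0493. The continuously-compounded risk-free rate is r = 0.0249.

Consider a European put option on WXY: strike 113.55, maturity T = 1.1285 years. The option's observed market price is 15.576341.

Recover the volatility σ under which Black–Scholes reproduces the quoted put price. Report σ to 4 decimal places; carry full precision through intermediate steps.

At σ = 0.1355 the Black–Scholes value reproduces the quote:
σ√T = 0.1355·√1.1285 = 0.143943
d₁ = (ln(S/K) + (r−q+σ²/2)T) / (σ√T) = (ln(101.66/113.55) + (0.0249−0.0493+0.1355²/2)·1.1285) / 0.143943 = (-0.110609 − 0.017176) / 0.143943 = -0.887748
d₂ = d₁ − σ√T = -0.887748 − 0.143943 = -1.031691
e^{−rT} = 0.972291
e^{−qT} = 0.945884
N(−d₁) = 0.812662,  N(−d₂) = 0.848892
V = K·e^{−rT}·N(−d₂) − S·e^{−qT}·N(−d₁) = 93.720764 − 78.144423 = 15.576341 (the quoted price), and the Black–Scholes price is strictly increasing in σ, so σ is unique

sigma = 0.1355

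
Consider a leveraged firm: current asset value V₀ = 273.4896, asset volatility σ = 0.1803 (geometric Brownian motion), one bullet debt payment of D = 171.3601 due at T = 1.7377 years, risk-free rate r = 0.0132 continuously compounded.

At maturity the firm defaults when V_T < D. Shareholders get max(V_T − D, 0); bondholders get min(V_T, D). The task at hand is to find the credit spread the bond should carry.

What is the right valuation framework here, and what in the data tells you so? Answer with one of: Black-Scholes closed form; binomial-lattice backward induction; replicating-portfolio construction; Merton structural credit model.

framework: Merton structural credit model

Key observation: the data describe a firm's assets (V₀ = 273.4896, GBM) and a single zero-coupon debt of face 171.3601, so credit quantities follow from equity-as-call in the structural model.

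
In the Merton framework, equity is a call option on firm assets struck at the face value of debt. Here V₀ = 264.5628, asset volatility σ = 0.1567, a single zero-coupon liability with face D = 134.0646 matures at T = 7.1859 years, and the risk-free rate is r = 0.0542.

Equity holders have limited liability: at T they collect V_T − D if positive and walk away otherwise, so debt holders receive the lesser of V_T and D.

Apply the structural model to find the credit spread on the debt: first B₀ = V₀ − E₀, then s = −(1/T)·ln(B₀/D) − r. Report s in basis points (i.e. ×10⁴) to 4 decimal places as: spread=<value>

Apply the equity-as-call identities (strike 134.0646, horizon 7.1859 years):
d₁ = [ln(V₀/D) + (r + σ²/2)T] / (σ√T)
   = [ln(264.5628/134.0646) + (0.0542 + 0.5·0.1567²)·7.1859] / (0.1567·√7.1859)
   = [0.679757 + 0.477700] / 0.420058 = 2.755468
d₂ = d₁ − σ√T = 2.755468 − 0.420058 = 2.335409
N(d₁) = 0.997070,  N(d₂) = 0.990239,  e^(−rT) = 0.677412
E₀ = V₀·N(d₁) − D·e^(−rT)·N(d₂)
   = 264.5628·0.997070 − 134.0646·0.677412·0.990239 = 173.857033
B₀ = V₀ − E₀ = 264.5628 − 173.857033 = 90.705767
spread = −(1/T)·ln(B₀/D) − r = −(1/7.1859)·ln(90.705767/134.0646) − 0.0542 = 0.00017048
in basis points: 0.00017048 × 10⁴ = 1.7048 bp

spread=1.7048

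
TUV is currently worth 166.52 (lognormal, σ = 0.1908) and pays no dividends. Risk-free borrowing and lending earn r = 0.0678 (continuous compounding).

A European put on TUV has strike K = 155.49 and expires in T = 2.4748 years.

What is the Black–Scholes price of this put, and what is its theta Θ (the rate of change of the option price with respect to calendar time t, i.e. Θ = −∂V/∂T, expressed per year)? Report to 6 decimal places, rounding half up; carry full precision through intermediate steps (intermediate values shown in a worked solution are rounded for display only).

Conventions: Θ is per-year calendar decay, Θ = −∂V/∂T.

price = 5.422821
Θ = -0.260982

σ√T = 0.1908·√2.4748 = 0.300157
d₁ = (ln(S/K) + (r+σ²/2)T) / (σ√T) = (ln(166.52/155.49) + (0.0678+0.1908²/2)·2.4748) / 0.300157 = (0.068534 + 0.212839) / 0.300157 = 0.937418
d₂ = d₁ − σ√T = 0.937418 − 0.300157 = 0.637261
e^{−rT} = 0.845530
N(−d₁) = 0.174272,  N(−d₂) = 0.261977
Put price V = K·e^{−rT}·N(−d₂) − S·N(−d₁) = 34.442559 − 29.019739 = 5.422821
φ(d₁) = (1/√(2π))·e^{−d₁²/2} = 0.257094
Θ = −S·φ(d₁)·σ/(2√T) + r·K·e^{−rT}·N(−d₂) = −2.596188 + 2.335206 = -0.260982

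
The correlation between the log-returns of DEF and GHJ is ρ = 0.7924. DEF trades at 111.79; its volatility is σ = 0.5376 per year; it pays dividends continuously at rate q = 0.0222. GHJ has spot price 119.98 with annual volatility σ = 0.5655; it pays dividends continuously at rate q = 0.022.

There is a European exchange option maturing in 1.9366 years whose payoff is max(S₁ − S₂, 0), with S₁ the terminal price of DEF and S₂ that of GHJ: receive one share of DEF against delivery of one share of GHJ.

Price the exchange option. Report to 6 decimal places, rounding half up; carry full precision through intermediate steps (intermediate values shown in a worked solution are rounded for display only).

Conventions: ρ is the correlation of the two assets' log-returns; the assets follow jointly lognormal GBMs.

σ_eff = √(σ₁² + σ₂² − 2ρσ₁σ₂) = √(0.5376² + 0.5655² − 2·0.7924·0.5376·0.5655) = 0.356377
d₁ = (ln(S₁/S₂) + (q₂ − q₁ + σ_eff²/2)T) / (σ_eff√T) = (ln(111.79/119.98) + (0.022 − 0.0222 + 0.063502)·1.9366) / 0.495940 = 0.104626
d₂ = d₁ − σ_eff√T = 0.104626 − 0.495940 = -0.391315
N(d₁) = 0.541664,  N(d₂) = 0.347782
V = S₁·e^{−q₁T}·N(d₁) − S₂·e^{−q₂T}·N(d₂) = 58.004441 − 39.986482 = 18.017959
Key observation: r never enters — measured in units of GHJ, the claim is a call on S₁/S₂ struck at 1, so only the dividend yields and σ_eff matter.

exchange price = 18.017959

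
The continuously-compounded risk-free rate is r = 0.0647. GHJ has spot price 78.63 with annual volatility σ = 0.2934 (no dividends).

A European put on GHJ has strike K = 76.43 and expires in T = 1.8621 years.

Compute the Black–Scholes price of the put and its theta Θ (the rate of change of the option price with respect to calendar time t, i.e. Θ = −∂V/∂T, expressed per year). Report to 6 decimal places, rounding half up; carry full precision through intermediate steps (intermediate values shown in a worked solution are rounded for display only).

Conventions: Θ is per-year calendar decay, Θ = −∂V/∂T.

price = 6.956674
Θ = -0.970201

σ√T = 0.2934·√1.8621 = 0.400370
d₁ = (ln(S/K) + (r+σ²/2)T) / (σ√T) = (ln(78.63/76.43) + (0.0647+0.2934²/2)·1.8621) / 0.400370 = (0.028378 + 0.200626) / 0.400370 = 0.571981
d₂ = d₁ − σ√T = 0.571981 − 0.400370 = 0.171611
e^{−rT} = 0.886497
N(−d₁) = 0.283668,  N(−d₂) = 0.431872
Put price V = K·e^{−rT}·N(−d₂) − S·N(−d₁) = 29.261449 − 22.304776 = 6.956674
φ(d₁) = (1/√(2π))·e^{−d₁²/2} = 0.338741
Θ = −S·φ(d₁)·σ/(2√T) + r·K·e^{−rT}·N(−d₂) = −2.863417 + 1.893216 = -0.970201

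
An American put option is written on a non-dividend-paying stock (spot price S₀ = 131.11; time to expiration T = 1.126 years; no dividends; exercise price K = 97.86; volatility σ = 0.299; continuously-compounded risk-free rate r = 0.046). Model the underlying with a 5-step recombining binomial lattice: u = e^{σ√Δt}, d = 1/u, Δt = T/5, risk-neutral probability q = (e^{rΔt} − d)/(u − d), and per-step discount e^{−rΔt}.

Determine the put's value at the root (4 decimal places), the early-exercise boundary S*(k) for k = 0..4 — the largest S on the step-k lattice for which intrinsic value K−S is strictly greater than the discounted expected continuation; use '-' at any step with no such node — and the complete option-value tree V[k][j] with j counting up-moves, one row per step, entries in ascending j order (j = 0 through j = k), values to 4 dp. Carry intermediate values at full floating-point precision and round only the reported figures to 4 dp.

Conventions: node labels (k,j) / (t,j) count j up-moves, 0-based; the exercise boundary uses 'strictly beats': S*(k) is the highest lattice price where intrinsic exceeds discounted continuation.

price = 2.8363
boundary = - - - - 74.3268
tree:
2.8363
5.0167 0.7249
8.6863 1.4683 0.0000
14.6063 2.9741 0.0000 0.0000
23.5332 6.0241 0.0000 0.0000 0.0000
33.3654 12.2020 0.0000 0.0000 0.0000 0.0000

Δt=0.22520, u=1.15245, d=0.86772, q=0.50116, disc=e^(-rΔt)=0.98969
k=5 terminal: V=max(K-S,0) → 33.3654 12.2020 0.0000 0.0000 0.0000 0.0000
k=4: j=0 S=74.3268 intr=23.5332 cont=22.5247 V=23.5332[EX]; j=1 S=98.7167 intr=0.0000 cont=6.0241 V=6.0241[hold]; j=2 S=131.1100 intr=0.0000 cont=0.0000 V=0.0000[hold]; j=3 S=174.1329 intr=0.0000 cont=0.0000 V=0.0000[hold]; j=4 S=231.2736 intr=0.0000 cont=0.0000 V=0.0000[hold]  S*(4)=74.3268
k=3: j=0 S=85.6580 intr=12.2020 cont=14.6063 V=14.6063[hold]; j=1 S=113.7662 intr=0.0000 cont=2.9741 V=2.9741[hold]; j=2 S=151.0979 intr=0.0000 cont=0.0000 V=0.0000[hold]; j=3 S=200.6797 intr=0.0000 cont=0.0000 V=0.0000[hold]  S*(3)=-
k=2: j=0 S=98.7167 intr=0.0000 cont=8.6863 V=8.6863[hold]; j=1 S=131.1100 intr=0.0000 cont=1.4683 V=1.4683[hold]; j=2 S=174.1329 intr=0.0000 cont=0.0000 V=0.0000[hold]  S*(2)=-
k=1: j=0 S=113.7662 intr=0.0000 cont=5.0167 V=5.0167[hold]; j=1 S=151.0979 intr=0.0000 cont=0.7249 V=0.7249[hold]  S*(1)=-
k=0: j=0 S=131.1100 intr=0.0000 cont=2.8363 V=2.8363[hold]  S*(0)=-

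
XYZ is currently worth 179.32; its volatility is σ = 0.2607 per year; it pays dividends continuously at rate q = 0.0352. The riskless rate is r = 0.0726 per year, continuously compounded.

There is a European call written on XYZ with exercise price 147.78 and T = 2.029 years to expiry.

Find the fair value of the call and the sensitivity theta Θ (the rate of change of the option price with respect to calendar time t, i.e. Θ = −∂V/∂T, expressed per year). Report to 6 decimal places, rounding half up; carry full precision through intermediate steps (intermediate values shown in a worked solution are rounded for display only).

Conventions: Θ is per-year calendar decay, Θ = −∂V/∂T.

σ√T = 0.2607·√2.029 = 0.371349
d₁ = (ln(S/K) + (r−q+σ²/2)T) / (σ√T) = (ln(179.32/147.78) + (0.0726−0.0352+0.2607²/2)·2.029) / 0.371349 = (0.193447 + 0.144835) / 0.371349 = 0.910954
d₂ = d₁ − σ√T = 0.910954 − 0.371349 = 0.539605
e^{−rT} = 0.863030
e^{−qT} = 0.931070
N(d₁) = 0.818840,  N(d₂) = 0.705265
Call price V = S·e^{−qT}·N(d₁) − K·e^{−rT}·N(d₂) = 136.713143 − 89.948586 = 46.764557
φ(d₁) = (1/√(2π))·e^{−d₁²/2} = 0.263459
Θ = −S·e^{−qT}·φ(d₁)·σ/(2√T) + q·S·e^{−qT}·N(d₁) − r·K·e^{−rT}·N(d₂) = −4.025262 + 4.812303 − 6.530267 = -5.743227

price = 46.764557
Θ = -5.743227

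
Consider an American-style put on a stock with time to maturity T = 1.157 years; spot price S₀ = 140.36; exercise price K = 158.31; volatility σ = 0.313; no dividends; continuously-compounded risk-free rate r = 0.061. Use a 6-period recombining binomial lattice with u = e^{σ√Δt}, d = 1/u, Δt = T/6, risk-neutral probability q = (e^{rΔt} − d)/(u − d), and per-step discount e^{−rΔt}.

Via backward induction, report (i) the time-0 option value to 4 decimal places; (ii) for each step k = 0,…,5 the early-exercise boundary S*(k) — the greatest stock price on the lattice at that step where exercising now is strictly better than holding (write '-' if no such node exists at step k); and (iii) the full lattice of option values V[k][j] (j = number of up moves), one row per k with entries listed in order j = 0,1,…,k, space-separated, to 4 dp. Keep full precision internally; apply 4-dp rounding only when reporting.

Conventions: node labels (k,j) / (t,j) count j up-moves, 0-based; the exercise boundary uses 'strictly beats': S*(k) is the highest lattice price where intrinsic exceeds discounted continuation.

params: Δt=0.19283 u=1.14734 d=0.87158 q=0.50860 e^(-rΔt)=0.98831
t_6 payoffs: 96.7798 77.3122 51.6852 17.9500 0.0000 0.0000 0.0000
t_5: node(5,0) S=70.5961 payoff=87.7139 vs cont=85.8626 → 87.7139 [stop]  node(5,1) S=92.9321 payoff=65.3779 vs cont=63.5266 → 65.3779 [stop]  node(5,2) S=122.3350 payoff=35.9750 vs cont=34.1237 → 35.9750 [stop]  node(5,3) S=161.0408 payoff=0.0000 vs cont=8.7175 → 8.7175 [wait]  node(5,4) S=211.9927 payoff=0.0000 vs cont=0.0000 → 0.0000 [wait]  node(5,5) S=279.0653 payoff=0.0000 vs cont=0.0000 → 0.0000 [wait]  ⇒ S*(5)=122.3350
t_4: node(4,0) S=80.9978 payoff=77.3122 vs cont=75.4609 → 77.3122 [stop]  node(4,1) S=106.6248 payoff=51.6852 vs cont=49.8339 → 51.6852 [stop]  node(4,2) S=140.3600 payoff=17.9500 vs cont=21.8532 → 21.8532 [wait]  node(4,3) S=184.7687 payoff=0.0000 vs cont=4.2337 → 4.2337 [wait]  node(4,4) S=243.2279 payoff=0.0000 vs cont=0.0000 → 0.0000 [wait]  ⇒ S*(4)=106.6248
t_3: node(3,0) S=92.9321 payoff=65.3779 vs cont=63.5266 → 65.3779 [stop]  node(3,1) S=122.3350 payoff=35.9750 vs cont=36.0857 → 36.0857 [wait]  node(3,2) S=161.0408 payoff=0.0000 vs cont=12.7412 → 12.7412 [wait]  node(3,3) S=211.9927 payoff=0.0000 vs cont=2.0561 → 2.0561 [wait]  ⇒ S*(3)=92.9321
t_2: node(2,0) S=106.6248 payoff=51.6852 vs cont=49.8895 → 51.6852 [stop]  node(2,1) S=140.3600 payoff=17.9500 vs cont=23.9295 → 23.9295 [wait]  node(2,2) S=184.7687 payoff=0.0000 vs cont=7.2213 → 7.2213 [wait]  ⇒ S*(2)=106.6248
t_1: node(1,0) S=122.3350 payoff=35.9750 vs cont=37.1293 → 37.1293 [wait]  node(1,1) S=161.0408 payoff=0.0000 vs cont=15.2513 → 15.2513 [wait]  ⇒ S*(1)=-
t_0: node(0,0) S=140.3600 payoff=17.9500 vs cont=25.6981 → 25.6981 [wait]  ⇒ S*(0)=-

price = 25.6981
boundary = - - 106.6248 92.9321 106.6248 122.3350
tree:
25.6981
37.1293 15.2513
51.6852 23.9295 7.2213
65.3779 36.0857 12.7412 2.0561
77.3122 51.6852 21.8532 4.2337 0.0000
87.7139 65.3779 35.9750 8.7175 0.0000 0.0000
96.7798 77.3122 51.6852 17.9500 0.0000 0.0000 0.0000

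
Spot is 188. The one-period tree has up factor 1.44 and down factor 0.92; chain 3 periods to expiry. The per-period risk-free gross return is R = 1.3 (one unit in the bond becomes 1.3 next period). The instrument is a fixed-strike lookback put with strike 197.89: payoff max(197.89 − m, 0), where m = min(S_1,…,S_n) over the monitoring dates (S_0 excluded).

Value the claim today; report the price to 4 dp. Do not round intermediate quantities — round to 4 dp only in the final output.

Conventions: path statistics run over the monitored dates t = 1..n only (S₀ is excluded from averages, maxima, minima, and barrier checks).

Under the martingale measure an up-move has probability p* = 0.7308; value the claim as the probability-weighted average of per-path payoffs, discounted 3 periods at R = 1.3.
Enumerate all 2^3 = 8 price paths (U = up ×1.44, D = down ×0.92); each path with k up-moves has probability p*^k·(1−p*)^(3−k).
DDD: m=146.3933, payoff=51.4967, prob=0.019515
UDD: m=229.1374, payoff=0.0000, prob=0.052970
DUD: m=172.9600, payoff=24.9300, prob=0.052970
UUD: m=270.7200, payoff=0.0000, prob=0.143776
DDU: m=159.1232, payoff=38.7668, prob=0.052970
UDU: m=249.0624, payoff=0.0000, prob=0.143776
DUU: m=172.9600, payoff=24.9300, prob=0.143776
UUU: m=270.7200, payoff=0.0000, prob=0.390248
Price = Σ prob·payoff / R^3 = 7.963313 / 2.197000 = 3.6246

price = 3.6246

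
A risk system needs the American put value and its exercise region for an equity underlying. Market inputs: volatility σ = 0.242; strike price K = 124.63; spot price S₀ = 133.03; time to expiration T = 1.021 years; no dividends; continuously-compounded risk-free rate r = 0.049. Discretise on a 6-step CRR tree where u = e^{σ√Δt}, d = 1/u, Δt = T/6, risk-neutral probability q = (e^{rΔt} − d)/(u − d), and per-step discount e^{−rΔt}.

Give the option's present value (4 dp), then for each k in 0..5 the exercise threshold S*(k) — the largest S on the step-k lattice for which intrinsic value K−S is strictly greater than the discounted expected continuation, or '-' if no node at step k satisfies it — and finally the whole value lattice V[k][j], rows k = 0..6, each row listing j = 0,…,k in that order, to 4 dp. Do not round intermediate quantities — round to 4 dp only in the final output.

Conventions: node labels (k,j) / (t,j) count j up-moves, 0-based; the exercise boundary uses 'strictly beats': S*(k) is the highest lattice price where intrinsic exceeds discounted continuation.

Δt=0.17017, u=1.10498, d=0.90499, q=0.51693, disc=e^(-rΔt)=0.99170
k=6 terminal: V=max(K-S,0) → 51.5462 35.3960 15.6768 0.0000 0.0000 0.0000 0.0000
k=5: j=0 S=80.7562 intr=43.8738 cont=42.8390 V=43.8738[EX]; j=1 S=98.6019 intr=26.0281 cont=24.9932 V=26.0281[EX]; j=2 S=120.3912 intr=4.2388 cont=7.5101 V=7.5101[hold]; j=3 S=146.9956 intr=0.0000 cont=0.0000 V=0.0000[hold]; j=4 S=179.4791 intr=0.0000 cont=0.0000 V=0.0000[hold]; j=5 S=219.1409 intr=0.0000 cont=0.0000 V=0.0000[hold]  S*(5)=98.6019
k=4: j=0 S=89.2340 intr=35.3960 cont=34.3611 V=35.3960[EX]; j=1 S=108.9532 intr=15.6768 cont=16.3189 V=16.3189[hold]; j=2 S=133.0300 intr=0.0000 cont=3.5978 V=3.5978[hold]; j=3 S=162.4273 intr=0.0000 cont=0.0000 V=0.0000[hold]; j=4 S=198.3210 intr=0.0000 cont=0.0000 V=0.0000[hold]  S*(4)=89.2340
k=3: j=0 S=98.6019 intr=26.0281 cont=25.3224 V=26.0281[EX]; j=1 S=120.3912 intr=4.2388 cont=9.6621 V=9.6621[hold]; j=2 S=146.9956 intr=0.0000 cont=1.7235 V=1.7235[hold]; j=3 S=179.4791 intr=0.0000 cont=0.0000 V=0.0000[hold]  S*(3)=98.6019
k=2: j=0 S=108.9532 intr=15.6768 cont=17.4221 V=17.4221[hold]; j=1 S=133.0300 intr=0.0000 cont=5.5122 V=5.5122[hold]; j=2 S=162.4273 intr=0.0000 cont=0.8257 V=0.8257[hold]  S*(2)=-
k=1: j=0 S=120.3912 intr=4.2388 cont=11.1720 V=11.1720[hold]; j=1 S=146.9956 intr=0.0000 cont=3.0639 V=3.0639[hold]  S*(1)=-
k=0: j=0 S=133.0300 intr=0.0000 cont=6.9227 V=6.9227[hold]  S*(0)=-

price = 6.9227
boundary = - - - 98.6019 89.2340 98.6019
tree:
6.9227
11.1720 3.0639
17.4221 5.5122 0.8257
26.0281 9.6621 1.7235 0.0000
35.3960 16.3189 3.5978 0.0000 0.0000
43.8738 26.0281 7.5101 0.0000 0.0000 0.0000
51.5462 35.3960 15.6768 0.0000 0.0000 0.0000 0.0000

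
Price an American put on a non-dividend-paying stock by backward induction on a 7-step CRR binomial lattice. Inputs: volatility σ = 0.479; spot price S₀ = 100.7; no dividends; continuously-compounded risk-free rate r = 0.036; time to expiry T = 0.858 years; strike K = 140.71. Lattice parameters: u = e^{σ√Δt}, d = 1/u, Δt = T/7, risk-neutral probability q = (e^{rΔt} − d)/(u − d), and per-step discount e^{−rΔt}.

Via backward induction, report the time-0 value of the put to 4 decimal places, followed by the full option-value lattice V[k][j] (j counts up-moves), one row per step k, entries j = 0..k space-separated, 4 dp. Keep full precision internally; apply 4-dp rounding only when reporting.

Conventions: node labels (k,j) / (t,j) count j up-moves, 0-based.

price = 44.9246
tree:
44.9246
56.4719 32.3923
68.7041 43.2796 20.4828
79.8212 55.6988 29.7539 10.2746
89.2219 68.7041 41.6319 16.7082 3.1537
97.1712 79.8212 55.5572 26.4012 5.9914 0.0000
103.8933 89.2219 68.7041 40.0100 11.3824 0.0000 0.0000
109.5775 97.1712 79.8212 55.5572 21.6241 0.0000 0.0000 0.0000

Δt=0.12257, u=1.18258, d=0.84561, q=0.47130, disc=e^(-rΔt)=0.99560
k=7 terminal: V=max(K-S,0) → 109.5775 97.1712 79.8212 55.5572 21.6241 0.0000 0.0000 0.0000
k=6: j=0 S=36.8167 intr=103.8933 cont=103.2737 V=103.8933[EX]; j=1 S=51.4881 intr=89.2219 cont=88.6024 V=89.2219[EX]; j=2 S=72.0059 intr=68.7041 cont=68.0846 V=68.7041[EX]; j=3 S=100.7000 intr=40.0100 cont=39.3905 V=40.0100[EX]; j=4 S=140.8286 intr=0.0000 cont=11.3824 V=11.3824[hold]; j=5 S=196.9483 intr=0.0000 cont=0.0000 V=0.0000[hold]; j=6 S=275.4315 intr=0.0000 cont=0.0000 V=0.0000[hold]
k=5: j=0 S=43.5388 intr=97.1712 cont=96.5517 V=97.1712[EX]; j=1 S=60.8888 intr=79.8212 cont=79.2017 V=79.8212[EX]; j=2 S=85.1528 intr=55.5572 cont=54.9377 V=55.5572[EX]; j=3 S=119.0859 intr=21.6241 cont=26.4012 V=26.4012[hold]; j=4 S=166.5411 intr=0.0000 cont=5.9914 V=5.9914[hold]; j=5 S=232.9072 intr=0.0000 cont=0.0000 V=0.0000[hold]
k=4: j=0 S=51.4881 intr=89.2219 cont=88.6024 V=89.2219[EX]; j=1 S=72.0059 intr=68.7041 cont=68.0846 V=68.7041[EX]; j=2 S=100.7000 intr=40.0100 cont=41.6319 V=41.6319[hold]; j=3 S=140.8286 intr=0.0000 cont=16.7082 V=16.7082[hold]; j=4 S=196.9483 intr=0.0000 cont=3.1537 V=3.1537[hold]
k=3: j=0 S=60.8888 intr=79.8212 cont=79.2017 V=79.8212[EX]; j=1 S=85.1528 intr=55.5572 cont=55.6988 V=55.6988[hold]; j=2 S=119.0859 intr=21.6241 cont=29.7539 V=29.7539[hold]; j=3 S=166.5411 intr=0.0000 cont=10.2746 V=10.2746[hold]
k=2: j=0 S=72.0059 intr=68.7041 cont=68.1510 V=68.7041[EX]; j=1 S=100.7000 intr=40.0100 cont=43.2796 V=43.2796[hold]; j=2 S=140.8286 intr=0.0000 cont=20.4828 V=20.4828[hold]
k=1: j=0 S=85.1528 intr=55.5572 cont=56.4719 V=56.4719[hold]; j=1 S=119.0859 intr=21.6241 cont=32.3923 V=32.3923[hold]
k=0: j=0 S=100.7000 intr=40.0100 cont=44.9246 V=44.9246[hold]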